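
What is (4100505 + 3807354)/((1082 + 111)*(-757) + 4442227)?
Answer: 7907859/3539126 ≈ 2.2344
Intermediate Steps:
(4100505 + 3807354)/((1082 + 111)*(-757) + 4442227) = 7907859/(1193*(-757) + 4442227) = 7907859/(-903101 + 4442227) = 7907859/3539126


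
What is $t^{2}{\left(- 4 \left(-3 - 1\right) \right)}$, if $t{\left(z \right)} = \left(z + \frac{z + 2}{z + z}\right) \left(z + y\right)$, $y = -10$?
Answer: $\frac{632025}{64} \approx 9875.4$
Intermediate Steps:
$t{\left(z \right)} = \left(-10 + z\right) \left(z + \frac{2 + z}{2 z}\right)$ ($t{\left(z \right)} = \left(z + \frac{z + 2}{z + z}\right) \left(z - 10\right) = \left(z + \frac{2 + z}{2 z}\right) \left(-10 + z\right) = \left(-10 + z\right) \left(z + \frac{2 + z}{2 z}\right)$)
$t^{2}{\left(- 4 \left(-3 - 1\right) \right)} = \left(-4 + \left(- 4 \left(-3 - 1\right)\right)^{2} - \frac{10}{\left(-4\right) \left(-3 - 1\right)} - \frac{19 \left(- 4 \left(-3 - 1\right)\right)}{2}\right)^{2} = \left(-4 + \left(\left(-4\right) \left(-4\right)\right)^{2} - \frac{10}{\left(-4\right) \left(-4\right)} - \frac{19 \left(\left(-4\right) \left(-4\right)\right)}{2}\right)^{2} = \left(-4 + 16^{2} - \frac{10}{16} - 152\right)^{2} = \left(-4 + 256 - \frac{5}{8} - 152\right)^{2} = \left(\frac{795}{8}\right)^{2} = \frac{632025}{64}$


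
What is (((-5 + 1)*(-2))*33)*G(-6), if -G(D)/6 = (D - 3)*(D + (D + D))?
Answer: -256608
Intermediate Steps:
G(D) = -18*D*(-3 + D) (G(D) = -6*(D - 3)*(D + (D + D)) = -6*(-3 + D)*(D + 2*D) = -6*(-3 + D)*3*D = -18*D*(-3 + D))
(((-5 + 1)*(-2))*33)*G(-6) = (((-5 + 1)*(-2))*33)*(18*(-6)*(3 - 1*(-6))) = (-4*(-2)*33)*(18*(-6)*(3 + 6)) = (8*33)*(18*(-6)*9) = 264*(-972) = -256608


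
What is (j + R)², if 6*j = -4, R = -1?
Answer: 25/9 ≈ 2.7778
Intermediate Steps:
j = -⅔ (j = (⅙)*(-4) = -⅔ ≈ -0.66667)
(j + R)² = (-⅔ - 1)² = (-5/3)² = 25/9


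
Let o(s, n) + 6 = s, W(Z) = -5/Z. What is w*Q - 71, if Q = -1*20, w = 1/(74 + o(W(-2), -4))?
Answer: -10051/141 ≈ -71.284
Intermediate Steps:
o(s, n) = -6 + s
w = 2/141 (w = 1/(74 + (-6 - 5/(-2))) = 1/(74 + (-6 - 5*(-½))) = 1/(74 + (-6 + 5/2)) = 1/(74 - 7/2) = 1/(141/2) = 2/141 ≈ 0.014184)
Q = -20
w*Q - 71 = (2/141)*(-20) - 71 = -40/141 - 71 = -10051/141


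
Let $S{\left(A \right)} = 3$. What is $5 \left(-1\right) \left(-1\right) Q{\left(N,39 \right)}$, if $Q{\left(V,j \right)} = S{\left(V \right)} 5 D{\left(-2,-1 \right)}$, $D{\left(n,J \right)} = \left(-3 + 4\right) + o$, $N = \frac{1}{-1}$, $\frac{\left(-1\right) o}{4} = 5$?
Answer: $-1425$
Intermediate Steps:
$o = -20$ ($o = \left(-4\right) 5 = -20$)
$N = -1$
$D{\left(n,J \right)} = -19$ ($D{\left(n,J \right)} = \left(-3 + 4\right) - 20 = 1 - 20 = -19$)
$Q{\left(V,j \right)} = -285$ ($Q{\left(V,j \right)} = 3 \cdot 5 \left(-19\right) = 15 \left(-19\right) = -285$)
$5 \left(-1\right) \left(-1\right) Q{\left(N,39 \right)} = 5 \left(-1\right) \left(-1\right) \left(-285\right) = \left(-5\right) \left(-1\right) \left(-285\right) = 5 \left(-285\right) = -1425$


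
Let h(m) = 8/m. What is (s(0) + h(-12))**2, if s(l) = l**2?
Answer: 4/9 ≈ 0.44444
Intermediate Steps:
(s(0) + h(-12))**2 = (0**2 + 8/(-12))**2 = (0 + 8*(-1/12))**2 = (0 - 2/3)**2 = (-2/3)**2 = 4/9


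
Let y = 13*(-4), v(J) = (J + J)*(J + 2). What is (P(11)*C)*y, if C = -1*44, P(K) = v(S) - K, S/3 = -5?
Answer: 867152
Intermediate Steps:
S = -15 (S = 3*(-5) = -15)
v(J) = 2*J*(2 + J) (v(J) = (2*J)*(2 + J) = 2*J*(2 + J))
P(K) = 390 - K (P(K) = 2*(-15)*(2 - 15) - K = 2*(-15)*(-13) - K = 390 - K)
y = -52
C = -44
(P(11)*C)*y = ((390 - 1*11)*(-44))*(-52) = ((390 - 11)*(-44))*(-52) = (379*(-44))*(-52) = -16676*(-52) = 867152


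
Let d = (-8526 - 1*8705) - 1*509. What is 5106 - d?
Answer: 22846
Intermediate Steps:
d = -17740 (d = (-8526 - 8705) - 509 = -17231 - 509 = -17740)
5106 - d = 5106 - 1*(-17740) = 5106 + 17740 = 22846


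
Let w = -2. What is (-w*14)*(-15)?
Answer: -420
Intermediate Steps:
(-w*14)*(-15) = (-1*(-2)*14)*(-15) = (2*14)*(-15) = 28*(-15) = -420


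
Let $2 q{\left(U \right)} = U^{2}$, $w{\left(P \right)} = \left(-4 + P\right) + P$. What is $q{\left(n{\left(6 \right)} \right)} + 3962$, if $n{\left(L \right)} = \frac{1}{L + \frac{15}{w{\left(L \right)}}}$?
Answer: $\frac{15725210}{3969} \approx 3962.0$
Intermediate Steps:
$w{\left(P \right)} = -4 + 2 P$
$n{\left(L \right)} = \frac{1}{L + \frac{15}{-4 + 2 L}}$
$q{\left(U \right)} = \frac{U^{2}}{2}$
$q{\left(n{\left(6 \right)} \right)} + 3962 = \frac{\left(\frac{2 \left(-2 + 6\right)}{15 + 2 \cdot 6 \left(-2 + 6\right)}\right)^{2}}{2} + 3962 = \frac{\left(2 \frac{1}{15 + 2 \cdot 6 \cdot 4} \cdot 4\right)^{2}}{2} + 3962 = \frac{\left(2 \frac{1}{15 + 48} \cdot 4\right)^{2}}{2} + 3962 = \frac{\left(2 \cdot \frac{1}{63} \cdot 4\right)^{2}}{2} + 3962 = \frac{\left(\frac{8}{63}\right)^{2}}{2} + 3962 = \frac{1}{2} \cdot \frac{64}{3969} + 3962 = \frac{32}{3969} + 3962 = \frac{15725210}{3969}$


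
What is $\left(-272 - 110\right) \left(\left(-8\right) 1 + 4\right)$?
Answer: $1528$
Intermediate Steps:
$\left(-272 - 110\right) \left(\left(-8\right) 1 + 4\right) = \left(-272 - 110\right) \left(-8 + 4\right) = \left(-382\right) \left(-4\right) = 1528$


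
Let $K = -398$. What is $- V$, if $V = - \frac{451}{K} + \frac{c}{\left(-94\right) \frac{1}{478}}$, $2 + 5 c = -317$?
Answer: $- \frac{30449903}{93530} \approx -325.56$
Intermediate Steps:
$c = - \frac{319}{5}$ ($c = - \frac{2}{5} + \frac{1}{5} \left(-317\right) = - \frac{2}{5} - \frac{317}{5} = - \frac{319}{5} \approx -63.8$)
$V = \frac{30449903}{93530}$ ($V = - \frac{451}{-398} - \frac{319}{5 \left(- \frac{94}{478}\right)} = \left(-451\right) \left(- \frac{1}{398}\right) - \frac{319}{5 \left(\left(-94\right) \frac{1}{478}\right)} = \frac{451}{398} - \frac{319}{5 \left(- \frac{47}{239}\right)} = \frac{451}{398} - - \frac{76241}{235} = \frac{451}{398} + \frac{76241}{235} = \frac{30449903}{93530} \approx 325.56$)
$- V = \left(-1\right) \frac{30449903}{93530} = - \frac{30449903}{93530}$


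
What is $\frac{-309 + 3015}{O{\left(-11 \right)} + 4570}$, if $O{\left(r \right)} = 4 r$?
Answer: $\frac{1353}{2263} \approx 0.59788$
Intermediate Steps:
$\frac{-309 + 3015}{O{\left(-11 \right)} + 4570} = \frac{-309 + 3015}{4 \left(-11\right) + 4570} = \frac{2706}{-44 + 4570} = \frac{2706}{4526} = 2706 \cdot \frac{1}{4526} = \frac{1353}{2263}$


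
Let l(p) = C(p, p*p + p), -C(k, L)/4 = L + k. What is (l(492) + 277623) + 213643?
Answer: -480926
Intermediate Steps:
C(k, L) = -4*L - 4*k (C(k, L) = -4*(L + k) = -4*L - 4*k)
l(p) = -8*p - 4*p² (l(p) = -4*(p*p + p) - 4*p = -4*(p² + p) - 4*p = -4*(p + p²) - 4*p = (-4*p - 4*p²) - 4*p = -8*p - 4*p²)
(l(492) + 277623) + 213643 = (4*492*(-2 - 1*492) + 277623) + 213643 = (4*492*(-2 - 492) + 277623) + 213643 = (4*492*(-494) + 277623) + 213643 = (-972192 + 277623) + 213643 = -694569 + 213643 = -480926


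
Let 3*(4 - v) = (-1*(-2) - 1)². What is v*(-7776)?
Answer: -28512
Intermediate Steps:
v = 11/3 (v = 4 - (-1*(-2) - 1)²/3 = 4 - (2 - 1)²/3 = 4 - ⅓*1² = 4 - ⅓*1 = 4 - ⅓ = 11/3 ≈ 3.6667)
v*(-7776) = (11/3)*(-7776) = -28512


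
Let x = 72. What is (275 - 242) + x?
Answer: 105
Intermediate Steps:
(275 - 242) + x = (275 - 242) + 72 = 33 + 72 = 105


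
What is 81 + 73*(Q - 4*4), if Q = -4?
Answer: -1379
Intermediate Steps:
81 + 73*(Q - 4*4) = 81 + 73*(-4 - 4*4) = 81 + 73*(-4 - 16) = 81 + 73*(-20) = 81 - 1460 = -1379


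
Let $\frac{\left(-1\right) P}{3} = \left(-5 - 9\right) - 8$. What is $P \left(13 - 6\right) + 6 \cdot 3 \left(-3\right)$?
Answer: $408$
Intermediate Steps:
$P = 66$ ($P = - 3 \left(\left(-5 - 9\right) - 8\right) = - 3 \left(-14 - 8\right) = \left(-3\right) \left(-22\right) = 66$)
$P \left(13 - 6\right) + 6 \cdot 3 \left(-3\right) = 66 \left(13 - 6\right) + 6 \cdot 3 \left(-3\right) = 66 \cdot 7 + 18 \left(-3\right) = 462 - 54 = 408$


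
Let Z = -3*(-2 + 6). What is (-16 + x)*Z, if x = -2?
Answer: 216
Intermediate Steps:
Z = -12 (Z = -3*4 = -12)
(-16 + x)*Z = (-16 - 2)*(-12) = -18*(-12) = 216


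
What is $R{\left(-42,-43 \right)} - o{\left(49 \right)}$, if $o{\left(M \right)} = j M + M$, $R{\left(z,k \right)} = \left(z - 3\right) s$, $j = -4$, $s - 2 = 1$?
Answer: $12$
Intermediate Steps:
$s = 3$ ($s = 2 + 1 = 3$)
$R{\left(z,k \right)} = -9 + 3 z$ ($R{\left(z,k \right)} = \left(z - 3\right) 3 = \left(-3 + z\right) 3 = -9 + 3 z$)
$o{\left(M \right)} = - 3 M$ ($o{\left(M \right)} = - 4 M + M = - 3 M$)
$R{\left(-42,-43 \right)} - o{\left(49 \right)} = \left(-9 + 3 \left(-42\right)\right) - \left(-3\right) 49 = \left(-9 - 126\right) - -147 = -135 + 147 = 12$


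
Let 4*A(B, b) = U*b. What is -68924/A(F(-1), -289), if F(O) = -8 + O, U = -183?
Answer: -275696/52887 ≈ -5.2129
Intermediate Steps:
A(B, b) = -183*b/4 (A(B, b) = (-183*b)/4 = -183*b/4)
-68924/A(F(-1), -289) = -68924/((-183/4*(-289))) = -68924/52887/4 = -68924*4/52887 = -275696/52887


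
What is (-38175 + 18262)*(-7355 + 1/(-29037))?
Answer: 4252762379168/29037 ≈ 1.4646e+8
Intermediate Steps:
(-38175 + 18262)*(-7355 + 1/(-29037)) = -19913*(-7355 - 1/29037) = -19913*(-213567136/29037) = 4252762379168/29037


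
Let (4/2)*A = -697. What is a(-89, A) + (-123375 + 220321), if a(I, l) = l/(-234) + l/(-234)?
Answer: 22686061/234 ≈ 96949.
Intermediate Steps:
A = -697/2 (A = (½)*(-697) = -697/2 ≈ -348.50)
a(I, l) = -l/117 (a(I, l) = l*(-1/234) + l*(-1/234) = -l/234 - l/234 = -l/117)
a(-89, A) + (-123375 + 220321) = -1/117*(-697/2) + (-123375 + 220321) = 697/234 + 96946 = 22686061/234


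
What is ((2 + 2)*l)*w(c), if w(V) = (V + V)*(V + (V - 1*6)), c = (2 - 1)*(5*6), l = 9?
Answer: 116640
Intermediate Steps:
c = 30 (c = 1*30 = 30)
w(V) = 2*V*(-6 + 2*V) (w(V) = (2*V)*(V + (V - 6)) = (2*V)*(V + (-6 + V)) = (2*V)*(-6 + 2*V) = 2*V*(-6 + 2*V))
((2 + 2)*l)*w(c) = ((2 + 2)*9)*(4*30*(-3 + 30)) = (4*9)*(4*30*27) = 36*3240 = 116640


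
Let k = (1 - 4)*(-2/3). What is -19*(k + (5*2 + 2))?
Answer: -266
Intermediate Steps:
k = 2 (k = -(-6)/3 = -3*(-⅔) = 2)
-19*(k + (5*2 + 2)) = -19*(2 + (5*2 + 2)) = -19*(2 + (10 + 2)) = -19*(2 + 12) = -19*14 = -266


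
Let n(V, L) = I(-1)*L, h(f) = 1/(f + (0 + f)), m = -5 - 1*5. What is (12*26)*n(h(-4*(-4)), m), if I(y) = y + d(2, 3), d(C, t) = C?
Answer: -3120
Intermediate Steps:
m = -10 (m = -5 - 5 = -10)
I(y) = 2 + y (I(y) = y + 2 = 2 + y)
h(f) = 1/(2*f) (h(f) = 1/(f + f) = 1/(2*f))
n(V, L) = L (n(V, L) = (2 - 1)*L = 1*L = L)
(12*26)*n(h(-4*(-4)), m) = (12*26)*(-10) = 312*(-10) = -3120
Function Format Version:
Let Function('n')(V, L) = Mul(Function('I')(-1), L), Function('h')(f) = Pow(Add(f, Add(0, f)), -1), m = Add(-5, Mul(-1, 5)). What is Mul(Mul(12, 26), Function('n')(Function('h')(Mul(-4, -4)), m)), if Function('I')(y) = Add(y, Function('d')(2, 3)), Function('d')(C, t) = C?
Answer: -3120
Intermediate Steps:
m = -10 (m = Add(-5, -5) = -10)
Function('I')(y) = Add(2, y) (Function('I')(y) = Add(y, 2) = Add(2, y))
Function('h')(f) = Mul(Rational(1, 2), Pow(f, -1)) (Function('h')(f) = Pow(Add(f, f), -1) = Pow(Mul(2, f), -1) = Mul(Rational(1, 2), Pow(f, -1)))
Function('n')(V, L) = L (Function('n')(V, L) = Mul(Add(2, -1), L) = Mul(1, L) = L)
Mul(Mul(12, 26), Function('n')(Function('h')(Mul(-4, -4)), m)) = Mul(Mul(12, 26), -10) = Mul(312, -10) = -3120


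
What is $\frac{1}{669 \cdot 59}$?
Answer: $\frac{1}{39471} \approx 2.5335 \cdot 10^{-5}$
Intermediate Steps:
$\frac{1}{669 \cdot 59} = \frac{1}{39471}$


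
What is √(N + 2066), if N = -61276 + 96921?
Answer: √37711 ≈ 194.19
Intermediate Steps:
N = 35645
√(N + 2066) = √(35645 + 2066) = √37711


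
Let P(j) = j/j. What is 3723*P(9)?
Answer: 3723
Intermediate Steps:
P(j) = 1
3723*P(9) = 3723*1 = 3723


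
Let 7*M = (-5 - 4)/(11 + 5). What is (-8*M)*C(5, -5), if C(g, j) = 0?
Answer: 0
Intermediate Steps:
M = -9/112 (M = ((-5 - 4)/(11 + 5))/7 = (-9/16)/7 = (-9*1/16)/7 = (⅐)*(-9/16) = -9/112 ≈ -0.080357)
(-8*M)*C(5, -5) = -8*(-9/112)*0 = (9/14)*0 = 0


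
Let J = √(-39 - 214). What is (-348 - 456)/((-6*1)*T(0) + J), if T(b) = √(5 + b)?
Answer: 804/(6*√5 - I*√253) ≈ 24.912 + 29.534*I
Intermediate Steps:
J = I*√253 (J = √(-253) = I*√253 ≈ 15.906*I)
(-348 - 456)/((-6*1)*T(0) + J) = (-348 - 456)/((-6*1)*√(5 + 0) + I*√253) = -804/(-6*√5 + I*√253)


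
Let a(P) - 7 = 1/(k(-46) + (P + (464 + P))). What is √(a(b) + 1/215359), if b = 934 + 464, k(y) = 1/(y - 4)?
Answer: 2*√239613228197033401041/11701100547 ≈ 2.6458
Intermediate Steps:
k(y) = 1/(-4 + y)
b = 1398
a(P) = 7 + 1/(23199/50 + 2*P) (a(P) = 7 + 1/(1/(-4 - 46) + (P + (464 + P))) = 7 + 1/(1/(-50) + (464 + 2*P)) = 7 + 1/(-1/50 + (464 + 2*P)) = 7 + 1/(23199/50 + 2*P))
√(a(b) + 1/215359) = √((162443 + 700*1398)/(23199 + 100*1398) + 1/215359) = √((162443 + 978600)/(23199 + 139800) + 1/215359) = √(1141043/162999 + 1/215359) = √(245734042436/35103301641) = 2*√239613228197033401041/11701100547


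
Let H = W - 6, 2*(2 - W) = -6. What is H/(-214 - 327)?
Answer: 1/541 ≈ 0.0018484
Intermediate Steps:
W = 5 (W = 2 - ½*(-6) = 2 + 3 = 5)
H = -1 (H = 5 - 6 = -1)
H/(-214 - 327) = -1/(-214 - 327) = -1/(-541) = -1/541*(-1) = 1/541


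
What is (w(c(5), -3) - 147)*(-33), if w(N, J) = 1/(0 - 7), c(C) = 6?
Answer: 33990/7 ≈ 4855.7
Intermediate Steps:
w(N, J) = -⅐ (w(N, J) = 1/(-7) = -⅐)
(w(c(5), -3) - 147)*(-33) = (-⅐ - 147)*(-33) = -1030/7*(-33) = 33990/7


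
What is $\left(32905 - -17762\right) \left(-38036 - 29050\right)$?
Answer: $-3399046362$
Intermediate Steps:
$\left(32905 - -17762\right) \left(-38036 - 29050\right) = \left(32905 + \left(-6562 + 24324\right)\right) \left(-67086\right) = \left(32905 + 17762\right) \left(-67086\right) = 50667 \left(-67086\right) = -3399046362$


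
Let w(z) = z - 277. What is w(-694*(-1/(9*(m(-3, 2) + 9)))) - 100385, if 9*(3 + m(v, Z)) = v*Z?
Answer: -2415541/24 ≈ -1.0065e+5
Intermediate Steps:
m(v, Z) = -3 + Z*v/9 (m(v, Z) = -3 + (v*Z)/9 = -3 + (Z*v)/9 = -3 + Z*v/9)
w(z) = -277 + z
w(-694*(-1/(9*(m(-3, 2) + 9)))) - 100385 = (-277 - 694*(-1/(9*((-3 + (⅑)*2*(-3)) + 9)))) - 100385 = (-277 - 694*(-1/(9*((-3 - ⅔) + 9)))) - 100385 = (-277 - 694*(-1/(9*(-11/3 + 9)))) - 100385 = (-277 - 694/((16/3)*(-9))) - 100385 = (-277 - 694/(-48)) - 100385 = (-277 - 694*(-1/48)) - 100385 = (-277 + 347/24) - 100385 = -6301/24 - 100385 = -2415541/24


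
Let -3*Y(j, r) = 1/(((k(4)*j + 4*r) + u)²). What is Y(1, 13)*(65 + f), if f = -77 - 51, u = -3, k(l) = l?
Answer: 21/2809 ≈ 0.0074760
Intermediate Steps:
f = -128
Y(j, r) = -1/(3*(-3 + 4*j + 4*r)²) (Y(j, r) = -1/(3*((4*j + 4*r) - 3)²) = -1/(3*(-3 + 4*j + 4*r)²))
Y(1, 13)*(65 + f) = (-1/(3*(-3 + 4*1 + 4*13)²))*(65 - 128) = -1/(3*(-3 + 4 + 52)²)*(-63) = -⅓/53²*(-63) = -⅓*1/2809*(-63) = -1/8427*(-63) = 21/2809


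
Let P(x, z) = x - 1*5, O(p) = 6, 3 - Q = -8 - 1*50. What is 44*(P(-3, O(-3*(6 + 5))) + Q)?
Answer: 2332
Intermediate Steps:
Q = 61 (Q = 3 - (-8 - 1*50) = 3 - (-8 - 50) = 3 - 1*(-58) = 3 + 58 = 61)
P(x, z) = -5 + x (P(x, z) = x - 5 = -5 + x)
44*(P(-3, O(-3*(6 + 5))) + Q) = 44*((-5 - 3) + 61) = 44*(-8 + 61) = 44*53 = 2332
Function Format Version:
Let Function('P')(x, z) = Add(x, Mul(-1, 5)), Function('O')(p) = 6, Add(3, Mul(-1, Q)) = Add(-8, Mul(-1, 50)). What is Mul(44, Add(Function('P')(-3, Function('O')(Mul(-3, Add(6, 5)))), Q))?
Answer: 2332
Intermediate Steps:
Q = 61 (Q = Add(3, Mul(-1, Add(-8, Mul(-1, 50)))) = Add(3, Mul(-1, Add(-8, -50))) = Add(3, Mul(-1, -58)) = Add(3, 58) = 61)
Function('P')(x, z) = Add(-5, x) (Function('P')(x, z) = Add(x, -5) = Add(-5, x))
Mul(44, Add(Function('P')(-3, Function('O')(Mul(-3, Add(6, 5)))), Q)) = Mul(44, Add(Add(-5, -3), 61)) = Mul(44, Add(-8, 61)) = Mul(44, 53) = 2332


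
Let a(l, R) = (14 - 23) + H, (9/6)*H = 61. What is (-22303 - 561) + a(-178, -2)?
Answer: -68497/3 ≈ -22832.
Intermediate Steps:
H = 122/3 (H = (2/3)*61 = 122/3 ≈ 40.667)
a(l, R) = 95/3 (a(l, R) = (14 - 23) + 122/3 = -9 + 122/3 = 95/3)
(-22303 - 561) + a(-178, -2) = (-22303 - 561) + 95/3 = -22864 + 95/3 = -68497/3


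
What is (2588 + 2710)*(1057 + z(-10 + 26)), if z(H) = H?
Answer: 5684754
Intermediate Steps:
(2588 + 2710)*(1057 + z(-10 + 26)) = (2588 + 2710)*(1057 + (-10 + 26)) = 5298*(1057 + 16) = 5298*1073 = 5684754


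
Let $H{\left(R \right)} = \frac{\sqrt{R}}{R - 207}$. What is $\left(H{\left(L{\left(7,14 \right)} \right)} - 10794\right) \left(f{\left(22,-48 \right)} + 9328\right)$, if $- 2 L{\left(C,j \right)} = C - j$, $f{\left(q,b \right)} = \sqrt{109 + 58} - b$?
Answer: $- \frac{\left(9376 + \sqrt{167}\right) \left(4393158 + \sqrt{14}\right)}{407} \approx -1.0134 \cdot 10^{8}$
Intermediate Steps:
$f{\left(q,b \right)} = \sqrt{167} - b$
$L{\left(C,j \right)} = \frac{j}{2} - \frac{C}{2}$ ($L{\left(C,j \right)} = - \frac{C - j}{2} = \frac{j}{2} - \frac{C}{2}$)
$H{\left(R \right)} = \frac{\sqrt{R}}{-207 + R}$
$\left(H{\left(L{\left(7,14 \right)} \right)} - 10794\right) \left(f{\left(22,-48 \right)} + 9328\right) = \left(\frac{\sqrt{\frac{1}{2} \cdot 14 - \frac{7}{2}}}{-207 + \left(\frac{1}{2} \cdot 14 - \frac{7}{2}\right)} - 10794\right) \left(\left(\sqrt{167} - -48\right) + 9328\right) = \left(\frac{\sqrt{7 - \frac{7}{2}}}{-207 + \left(7 - \frac{7}{2}\right)} - 10794\right) \left(\left(\sqrt{167} + 48\right) + 9328\right) = \left(\frac{\sqrt{\frac{7}{2}}}{-207 + \frac{7}{2}} - 10794\right) \left(\left(48 + \sqrt{167}\right) + 9328\right) = \left(\frac{\frac{1}{2} \sqrt{14}}{- \frac{407}{2}} - 10794\right) \left(9376 + \sqrt{167}\right) = \left(\frac{\sqrt{14}}{2} \left(- \frac{2}{407}\right) - 10794\right) \left(9376 + \sqrt{167}\right) = \left(- \frac{\sqrt{14}}{407} - 10794\right) \left(9376 + \sqrt{167}\right) = \left(-10794 - \frac{\sqrt{14}}{407}\right) \left(9376 + \sqrt{167}\right)$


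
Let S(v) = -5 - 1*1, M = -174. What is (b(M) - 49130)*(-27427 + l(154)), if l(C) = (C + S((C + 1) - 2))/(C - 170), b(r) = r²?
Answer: 1034566115/2 ≈ 5.1728e+8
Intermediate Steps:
S(v) = -6 (S(v) = -5 - 1 = -6)
l(C) = (-6 + C)/(-170 + C) (l(C) = (C - 6)/(C - 170) = (-6 + C)/(-170 + C))
(b(M) - 49130)*(-27427 + l(154)) = ((-174)² - 49130)*(-27427 + (-6 + 154)/(-170 + 154)) = (30276 - 49130)*(-27427 + 148/(-16)) = -18854*(-27427 - 1/16*148) = -18854*(-27427 - 37/4) = -18854*(-109745/4) = 1034566115/2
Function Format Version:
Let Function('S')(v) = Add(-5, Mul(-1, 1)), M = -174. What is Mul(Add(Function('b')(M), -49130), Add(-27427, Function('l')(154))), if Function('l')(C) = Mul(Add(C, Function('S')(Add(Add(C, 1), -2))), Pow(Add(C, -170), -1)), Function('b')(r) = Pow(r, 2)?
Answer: Rational(1034566115, 2) ≈ 5.1728e+8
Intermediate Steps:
Function('S')(v) = -6 (Function('S')(v) = Add(-5, -1) = -6)
Function('l')(C) = Mul(Pow(Add(-170, C), -1), Add(-6, C)) (Function('l')(C) = Mul(Add(C, -6), Pow(Add(C, -170), -1)) = Mul(Add(-6, C), Pow(Add(-170, C), -1)) = Mul(Pow(Add(-170, C), -1), Add(-6, C)))
Mul(Add(Function('b')(M), -49130), Add(-27427, Function('l')(154))) = Mul(Add(Pow(-174, 2), -49130), Add(-27427, Mul(Pow(Add(-170, 154), -1), Add(-6, 154)))) = Mul(Add(30276, -49130), Add(-27427, Mul(Pow(-16, -1), 148))) = Mul(-18854, Add(-27427, Mul(Rational(-1, 16), 148))) = Mul(-18854, Add(-27427, Rational(-37, 4))) = Mul(-18854, Rational(-109745, 4)) = Rational(1034566115, 2)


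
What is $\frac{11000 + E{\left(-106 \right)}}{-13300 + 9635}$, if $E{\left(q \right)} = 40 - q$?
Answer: $- \frac{11146}{3665} \approx -3.0412$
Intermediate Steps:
$\frac{11000 + E{\left(-106 \right)}}{-13300 + 9635} = \frac{11000 + \left(40 - -106\right)}{-13300 + 9635} = \frac{11000 + \left(40 + 106\right)}{-3665} = \left(11000 + 146\right) \left(- \frac{1}{3665}\right) = 11146 \left(- \frac{1}{3665}\right) = - \frac{11146}{3665}$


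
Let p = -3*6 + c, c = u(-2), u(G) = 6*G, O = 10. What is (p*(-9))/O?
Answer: 27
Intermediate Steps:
c = -12 (c = 6*(-2) = -12)
p = -30 (p = -3*6 - 12 = -18 - 12 = -30)
(p*(-9))/O = -30*(-9)/10 = 270*(⅒) = 27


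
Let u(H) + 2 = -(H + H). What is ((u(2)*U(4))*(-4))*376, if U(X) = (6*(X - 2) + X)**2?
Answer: 2310144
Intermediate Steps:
u(H) = -2 - 2*H (u(H) = -2 - (H + H) = -2 - 2*H)
U(X) = (-12 + 7*X)**2 (U(X) = (6*(-2 + X) + X)**2 = ((-12 + 6*X) + X)**2 = (-12 + 7*X)**2)
((u(2)*U(4))*(-4))*376 = (((-2 - 2*2)*(-12 + 7*4)**2)*(-4))*376 = (((-2 - 4)*(-12 + 28)**2)*(-4))*376 = (-6*16**2*(-4))*376 = (-6*256*(-4))*376 = -1536*(-4)*376 = 6144*376 = 2310144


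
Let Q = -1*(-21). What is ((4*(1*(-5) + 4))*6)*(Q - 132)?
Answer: 2664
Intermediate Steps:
Q = 21
((4*(1*(-5) + 4))*6)*(Q - 132) = ((4*(1*(-5) + 4))*6)*(21 - 132) = ((4*(-5 + 4))*6)*(-111) = ((4*(-1))*6)*(-111) = -4*6*(-111) = -24*(-111) = 2664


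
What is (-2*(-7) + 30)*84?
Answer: 3696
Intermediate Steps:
(-2*(-7) + 30)*84 = (14 + 30)*84 = 44*84 = 3696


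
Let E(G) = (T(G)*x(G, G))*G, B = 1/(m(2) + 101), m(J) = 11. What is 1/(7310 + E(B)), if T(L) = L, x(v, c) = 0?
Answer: 1/7310 ≈ 0.00013680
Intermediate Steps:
B = 1/112 (B = 1/(11 + 101) = 1/112 ≈ 0.0089286)
E(G) = 0 (E(G) = (G*0)*G = 0*G = 0)
1/(7310 + E(B)) = 1/(7310 + 0) = 1/7310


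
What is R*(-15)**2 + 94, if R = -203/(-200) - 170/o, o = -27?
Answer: 41737/24 ≈ 1739.0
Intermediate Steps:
R = 39481/5400 (R = -203/(-200) - 170/(-27) = -203*(-1/200) - 170*(-1/27) = 203/200 + 170/27 = 39481/5400 ≈ 7.3113)
R*(-15)**2 + 94 = (39481/5400)*(-15)**2 + 94 = (39481/5400)*225 + 94 = 39481/24 + 94 = 41737/24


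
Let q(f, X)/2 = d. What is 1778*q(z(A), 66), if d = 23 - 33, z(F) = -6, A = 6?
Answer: -35560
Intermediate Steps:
d = -10
q(f, X) = -20 (q(f, X) = 2*(-10) = -20)
1778*q(z(A), 66) = 1778*(-20) = -35560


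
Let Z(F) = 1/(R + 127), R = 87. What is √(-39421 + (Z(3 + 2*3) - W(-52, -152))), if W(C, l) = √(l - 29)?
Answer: √(-1805323902 - 45796*I*√181)/214 ≈ 0.03388 - 198.55*I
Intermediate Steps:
W(C, l) = √(-29 + l)
Z(F) = 1/214 (Z(F) = 1/(87 + 127) = 1/214)
√(-39421 + (Z(3 + 2*3) - W(-52, -152))) = √(-39421 + (1/214 - √(-29 - 152))) = √(-39421 + (1/214 - √(-181))) = √(-39421 + (1/214 - I*√181)) = √(-8436093/214 - I*√181)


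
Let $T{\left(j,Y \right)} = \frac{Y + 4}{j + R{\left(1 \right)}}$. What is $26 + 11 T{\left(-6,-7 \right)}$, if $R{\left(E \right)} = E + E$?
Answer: $\frac{137}{4} \approx 34.25$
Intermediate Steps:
$R{\left(E \right)} = 2 E$
$T{\left(j,Y \right)} = \frac{4 + Y}{2 + j}$ ($T{\left(j,Y \right)} = \frac{Y + 4}{j + 2 \cdot 1} = \frac{4 + Y}{j + 2} = \frac{4 + Y}{2 + j}$)
$26 + 11 T{\left(-6,-7 \right)} = 26 + 11 \frac{4 - 7}{2 - 6} = 26 + 11 \frac{1}{-4} \left(-3\right) = 26 + 11 \left(\left(- \frac{1}{4}\right) \left(-3\right)\right) = 26 + 11 \cdot \frac{3}{4} = 26 + \frac{33}{4} = \frac{137}{4}$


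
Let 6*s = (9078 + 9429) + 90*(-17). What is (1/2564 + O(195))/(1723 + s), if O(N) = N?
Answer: 499981/11672610 ≈ 0.042834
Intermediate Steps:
s = 5659/2 (s = ((9078 + 9429) + 90*(-17))/6 = (18507 - 1530)/6 = (⅙)*16977 = 5659/2 ≈ 2829.5)
(1/2564 + O(195))/(1723 + s) = (1/2564 + 195)/(1723 + 5659/2) = (1/2564 + 195)/(9105/2) = (499981/2564)*(2/9105) = 499981/11672610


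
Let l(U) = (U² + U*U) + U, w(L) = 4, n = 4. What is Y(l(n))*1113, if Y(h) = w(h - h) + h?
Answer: 44520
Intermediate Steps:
l(U) = U + 2*U² (l(U) = (U² + U²) + U = 2*U² + U = U + 2*U²)
Y(h) = 4 + h
Y(l(n))*1113 = (4 + 4*(1 + 2*4))*1113 = (4 + 4*(1 + 8))*1113 = (4 + 4*9)*1113 = (4 + 36)*1113 = 40*1113 = 44520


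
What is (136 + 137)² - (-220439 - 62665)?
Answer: 357633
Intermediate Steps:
(136 + 137)² - (-220439 - 62665) = 273² - 1*(-283104) = 74529 + 283104 = 357633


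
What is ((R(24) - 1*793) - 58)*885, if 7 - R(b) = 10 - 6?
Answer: -750480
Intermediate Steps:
R(b) = 3 (R(b) = 7 - (10 - 6) = 7 - 1*4 = 7 - 4 = 3)
((R(24) - 1*793) - 58)*885 = ((3 - 1*793) - 58)*885 = ((3 - 793) - 58)*885 = (-790 - 58)*885 = -848*885 = -750480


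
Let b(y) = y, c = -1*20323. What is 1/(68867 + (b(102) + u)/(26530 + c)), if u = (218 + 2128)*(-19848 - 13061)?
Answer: 2069/116751019 ≈ 1.7721e-5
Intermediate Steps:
c = -20323
u = -77204514 (u = 2346*(-32909) = -77204514)
1/(68867 + (b(102) + u)/(26530 + c)) = 1/(68867 + (102 - 77204514)/(26530 - 20323)) = 1/(68867 - 77204412/6207) = 1/(68867 - 77204412*1/6207) = 1/(68867 - 25734804/2069) = 1/(116751019/2069) = 2069/116751019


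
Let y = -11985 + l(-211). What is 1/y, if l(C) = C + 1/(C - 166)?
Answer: -377/4597893 ≈ -8.1994e-5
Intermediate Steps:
l(C) = C + 1/(-166 + C)
y = -4597893/377 (y = -11985 + (1 + (-211)² - 166*(-211))/(-166 - 211) = -11985 + (1 + 44521 + 35026)/(-377) = -11985 - 1/377*79548 = -11985 - 79548/377 = -4597893/377 ≈ -12196.)
1/y = 1/(-4597893/377) = -377/4597893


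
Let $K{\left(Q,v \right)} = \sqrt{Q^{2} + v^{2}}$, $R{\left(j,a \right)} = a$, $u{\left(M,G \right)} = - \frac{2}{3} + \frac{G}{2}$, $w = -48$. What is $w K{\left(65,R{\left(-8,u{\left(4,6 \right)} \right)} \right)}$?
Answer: $- 16 \sqrt{38074} \approx -3122.0$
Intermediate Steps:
$u{\left(M,G \right)} = - \frac{2}{3} + \frac{G}{2}$ ($u{\left(M,G \right)} = \left(-2\right) \frac{1}{3} + G \frac{1}{2} = - \frac{2}{3} + \frac{G}{2}$)
$w K{\left(65,R{\left(-8,u{\left(4,6 \right)} \right)} \right)} = - 48 \sqrt{65^{2} + \left(- \frac{2}{3} + \frac{1}{2} \cdot 6\right)^{2}} = - 48 \sqrt{4225 + \left(- \frac{2}{3} + 3\right)^{2}} = - 48 \sqrt{4225 + \left(\frac{7}{3}\right)^{2}} = - 48 \sqrt{4225 + \frac{49}{9}} = - 48 \sqrt{\frac{38074}{9}} = - 48 \frac{\sqrt{38074}}{3} = - 16 \sqrt{38074}$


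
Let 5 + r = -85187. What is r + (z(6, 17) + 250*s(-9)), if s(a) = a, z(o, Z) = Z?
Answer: -87425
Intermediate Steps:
r = -85192 (r = -5 - 85187 = -85192)
r + (z(6, 17) + 250*s(-9)) = -85192 + (17 + 250*(-9)) = -85192 + (17 - 2250) = -85192 - 2233 = -87425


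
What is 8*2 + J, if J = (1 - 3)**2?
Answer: 20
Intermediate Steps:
J = 4 (J = (-2)**2 = 4)
8*2 + J = 8*2 + 4 = 16 + 4 = 20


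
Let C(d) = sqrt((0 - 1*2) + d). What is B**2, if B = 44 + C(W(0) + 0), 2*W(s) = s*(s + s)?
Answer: (44 + I*sqrt(2))**2 ≈ 1934.0 + 124.45*I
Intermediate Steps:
W(s) = s**2 (W(s) = (s*(s + s))/2 = (s*(2*s))/2 = (2*s**2)/2 = s**2)
C(d) = sqrt(-2 + d) (C(d) = sqrt((0 - 2) + d) = sqrt(-2 + d))
B = 44 + I*sqrt(2) (B = 44 + sqrt(-2 + (0**2 + 0)) = 44 + sqrt(-2 + (0 + 0)) = 44 + sqrt(-2 + 0) = 44 + sqrt(-2) = 44 + I*sqrt(2) ≈ 44.0 + 1.4142*I)
B**2 = (44 + I*sqrt(2))**2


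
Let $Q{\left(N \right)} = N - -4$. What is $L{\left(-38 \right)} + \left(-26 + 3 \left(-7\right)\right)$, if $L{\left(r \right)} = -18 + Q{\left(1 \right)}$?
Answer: $-60$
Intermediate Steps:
$Q{\left(N \right)} = 4 + N$ ($Q{\left(N \right)} = N + 4 = 4 + N$)
$L{\left(r \right)} = -13$ ($L{\left(r \right)} = -18 + \left(4 + 1\right) = -18 + 5 = -13$)
$L{\left(-38 \right)} + \left(-26 + 3 \left(-7\right)\right) = -13 + \left(-26 + 3 \left(-7\right)\right) = -13 - 47 = -60$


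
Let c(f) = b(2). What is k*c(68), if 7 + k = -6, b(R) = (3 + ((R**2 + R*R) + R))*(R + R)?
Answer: -676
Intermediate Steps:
b(R) = 2*R*(3 + R + 2*R**2) (b(R) = (3 + ((R**2 + R**2) + R))*(2*R) = (3 + (2*R**2 + R))*(2*R) = (3 + (R + 2*R**2))*(2*R) = (3 + R + 2*R**2)*(2*R) = 2*R*(3 + R + 2*R**2))
k = -13 (k = -7 - 6 = -13)
c(f) = 52 (c(f) = 2*2*(3 + 2 + 2*2**2) = 2*2*(3 + 2 + 2*4) = 2*2*(3 + 2 + 8) = 2*2*13 = 52)
k*c(68) = -13*52 = -676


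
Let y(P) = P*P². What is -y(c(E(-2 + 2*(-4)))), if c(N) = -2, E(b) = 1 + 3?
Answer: 8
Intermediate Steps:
E(b) = 4
y(P) = P³
-y(c(E(-2 + 2*(-4)))) = -1*(-2)³ = -1*(-8) = 8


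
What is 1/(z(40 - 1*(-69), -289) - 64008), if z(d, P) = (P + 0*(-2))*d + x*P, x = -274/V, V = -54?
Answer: -27/2618336 ≈ -1.0312e-5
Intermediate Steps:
x = 137/27 (x = -274/(-54) = -274*(-1/54) = 137/27 ≈ 5.0741)
z(d, P) = 137*P/27 + P*d (z(d, P) = (P + 0*(-2))*d + 137*P/27 = (P + 0)*d + 137*P/27 = P*d + 137*P/27 = 137*P/27 + P*d)
1/(z(40 - 1*(-69), -289) - 64008) = 1/((1/27)*(-289)*(137 + 27*(40 - 1*(-69))) - 64008) = 1/((1/27)*(-289)*(137 + 27*(40 + 69)) - 64008) = 1/((1/27)*(-289)*(137 + 27*109) - 64008) = 1/((1/27)*(-289)*(137 + 2943) - 64008) = 1/((1/27)*(-289)*3080 - 64008) = 1/(-890120/27 - 64008) = 1/(-2618336/27) = -27/2618336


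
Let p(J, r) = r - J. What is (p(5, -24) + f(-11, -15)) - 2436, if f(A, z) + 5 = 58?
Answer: -2412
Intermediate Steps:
f(A, z) = 53 (f(A, z) = -5 + 58 = 53)
(p(5, -24) + f(-11, -15)) - 2436 = ((-24 - 1*5) + 53) - 2436 = ((-24 - 5) + 53) - 2436 = (-29 + 53) - 2436 = 24 - 2436 = -2412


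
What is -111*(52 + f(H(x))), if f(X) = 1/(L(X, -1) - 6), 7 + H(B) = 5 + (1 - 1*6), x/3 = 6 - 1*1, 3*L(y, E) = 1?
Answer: -97791/17 ≈ -5752.4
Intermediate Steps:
L(y, E) = ⅓ (L(y, E) = (⅓)*1 = ⅓)
x = 15 (x = 3*(6 - 1*1) = 3*(6 - 1) = 3*5 = 15)
H(B) = -7 (H(B) = -7 + (5 + (1 - 1*6)) = -7 + (5 + (1 - 6)) = -7 + (5 - 5) = -7 + 0 = -7)
f(X) = -3/17 (f(X) = 1/(⅓ - 6) = 1/(-17/3) = -3/17)
-111*(52 + f(H(x))) = -111*(52 - 3/17) = -111*881/17 = -97791/17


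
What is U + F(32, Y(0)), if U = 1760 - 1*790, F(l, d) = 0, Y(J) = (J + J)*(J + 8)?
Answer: 970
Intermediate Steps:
Y(J) = 2*J*(8 + J) (Y(J) = (2*J)*(8 + J) = 2*J*(8 + J))
U = 970 (U = 1760 - 790 = 970)
U + F(32, Y(0)) = 970 + 0 = 970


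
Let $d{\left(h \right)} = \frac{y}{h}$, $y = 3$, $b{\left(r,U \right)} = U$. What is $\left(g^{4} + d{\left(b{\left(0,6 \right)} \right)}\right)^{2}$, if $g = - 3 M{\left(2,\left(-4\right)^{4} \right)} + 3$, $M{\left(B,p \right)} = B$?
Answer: $\frac{26569}{4} \approx 6642.3$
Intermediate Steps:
$g = -3$ ($g = \left(-3\right) 2 + 3 = -6 + 3 = -3$)
$d{\left(h \right)} = \frac{3}{h}$
$\left(g^{4} + d{\left(b{\left(0,6 \right)} \right)}\right)^{2} = \left(\left(-3\right)^{4} + \frac{3}{6}\right)^{2} = \left(81 + 3 \cdot \frac{1}{6}\right)^{2} = \left(81 + \frac{1}{2}\right)^{2} = \left(\frac{163}{2}\right)^{2} = \frac{26569}{4}$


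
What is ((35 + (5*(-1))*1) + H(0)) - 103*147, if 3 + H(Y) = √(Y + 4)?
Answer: -15112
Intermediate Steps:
H(Y) = -3 + √(4 + Y) (H(Y) = -3 + √(Y + 4) = -3 + √(4 + Y))
((35 + (5*(-1))*1) + H(0)) - 103*147 = ((35 + (5*(-1))*1) + (-3 + √(4 + 0))) - 103*147 = ((35 - 5*1) + (-3 + √4)) - 15141 = ((35 - 5) + (-3 + 2)) - 15141 = (30 - 1) - 15141 = 29 - 15141 = -15112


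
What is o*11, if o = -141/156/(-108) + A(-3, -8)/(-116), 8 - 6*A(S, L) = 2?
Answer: -451/162864 ≈ -0.0027692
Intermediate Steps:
A(S, L) = 1 (A(S, L) = 4/3 - ⅙*2 = 4/3 - ⅓ = 1)
o = -41/162864 (o = -141/156/(-108) + 1/(-116) = -141*1/156*(-1/108) + 1*(-1/116) = -47/52*(-1/108) - 1/116 = 47/5616 - 1/116 = -41/162864 ≈ -0.00025174)
o*11 = -41/162864*11 = -451/162864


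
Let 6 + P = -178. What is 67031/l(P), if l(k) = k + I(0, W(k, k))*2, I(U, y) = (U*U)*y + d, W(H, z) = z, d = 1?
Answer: -67031/182 ≈ -368.30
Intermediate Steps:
P = -184 (P = -6 - 178 = -184)
I(U, y) = 1 + y*U² (I(U, y) = (U*U)*y + 1 = U²*y + 1 = y*U² + 1 = 1 + y*U²)
l(k) = 2 + k (l(k) = k + (1 + k*0²)*2 = k + (1 + k*0)*2 = k + (1 + 0)*2 = k + 1*2 = k + 2 = 2 + k)
67031/l(P) = 67031/(2 - 184) = 67031/(-182) = 67031*(-1/182) = -67031/182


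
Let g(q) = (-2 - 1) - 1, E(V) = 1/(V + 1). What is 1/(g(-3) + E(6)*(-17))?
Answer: -7/45 ≈ -0.15556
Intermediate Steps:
E(V) = 1/(1 + V)
g(q) = -4 (g(q) = -3 - 1 = -4)
1/(g(-3) + E(6)*(-17)) = 1/(-4 - 17/(1 + 6)) = 1/(-4 - 17/7) = 1/(-45/7) = -7/45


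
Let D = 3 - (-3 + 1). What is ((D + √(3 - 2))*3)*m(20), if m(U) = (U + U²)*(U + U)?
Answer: 302400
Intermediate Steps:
D = 5 (D = 3 - 1*(-2) = 3 + 2 = 5)
m(U) = 2*U*(U + U²) (m(U) = (U + U²)*(2*U) = 2*U*(U + U²))
((D + √(3 - 2))*3)*m(20) = ((5 + √(3 - 2))*3)*(2*20²*(1 + 20)) = ((5 + √1)*3)*(2*400*21) = ((5 + 1)*3)*16800 = (6*3)*16800 = 18*16800 = 302400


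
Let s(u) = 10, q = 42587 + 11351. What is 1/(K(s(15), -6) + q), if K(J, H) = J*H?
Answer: 1/53878 ≈ 1.8560e-5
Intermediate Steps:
q = 53938
K(J, H) = H*J
1/(K(s(15), -6) + q) = 1/(-6*10 + 53938) = 1/(-60 + 53938) = 1/53878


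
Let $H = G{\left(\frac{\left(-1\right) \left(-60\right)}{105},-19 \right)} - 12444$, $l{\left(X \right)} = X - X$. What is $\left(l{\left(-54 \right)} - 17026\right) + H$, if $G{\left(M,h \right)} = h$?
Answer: $-29489$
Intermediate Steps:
$l{\left(X \right)} = 0$
$H = -12463$ ($H = -19 - 12444 = -12463$)
$\left(l{\left(-54 \right)} - 17026\right) + H = \left(0 - 17026\right) - 12463 = -17026 - 12463 = -29489$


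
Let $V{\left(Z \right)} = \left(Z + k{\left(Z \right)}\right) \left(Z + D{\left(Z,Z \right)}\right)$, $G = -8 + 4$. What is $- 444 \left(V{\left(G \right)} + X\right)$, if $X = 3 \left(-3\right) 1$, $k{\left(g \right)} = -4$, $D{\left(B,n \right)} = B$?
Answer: $-24420$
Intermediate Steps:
$G = -4$
$X = -9$ ($X = \left(-9\right) 1 = -9$)
$V{\left(Z \right)} = 2 Z \left(-4 + Z\right)$ ($V{\left(Z \right)} = \left(Z - 4\right) \left(Z + Z\right) = \left(-4 + Z\right) 2 Z = 2 Z \left(-4 + Z\right)$)
$- 444 \left(V{\left(G \right)} + X\right) = - 444 \left(2 \left(-4\right) \left(-4 - 4\right) - 9\right) = - 444 \left(2 \left(-4\right) \left(-8\right) - 9\right) = - 444 \left(64 - 9\right) = \left(-444\right) 55 = -24420$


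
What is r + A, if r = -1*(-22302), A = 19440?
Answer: 41742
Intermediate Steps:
r = 22302
r + A = 22302 + 19440 = 41742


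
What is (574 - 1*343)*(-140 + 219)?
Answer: 18249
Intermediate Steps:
(574 - 1*343)*(-140 + 219) = (574 - 343)*79 = 231*79 = 18249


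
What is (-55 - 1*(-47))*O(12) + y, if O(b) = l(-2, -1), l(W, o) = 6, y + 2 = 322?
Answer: 272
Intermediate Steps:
y = 320 (y = -2 + 322 = 320)
O(b) = 6
(-55 - 1*(-47))*O(12) + y = (-55 - 1*(-47))*6 + 320 = (-55 + 47)*6 + 320 = -8*6 + 320 = -48 + 320 = 272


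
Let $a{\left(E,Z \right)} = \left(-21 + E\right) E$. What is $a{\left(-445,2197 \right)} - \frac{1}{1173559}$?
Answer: $\frac{243360929829}{1173559} \approx 2.0737 \cdot 10^{5}$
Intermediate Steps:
$a{\left(E,Z \right)} = E \left(-21 + E\right)$
$a{\left(-445,2197 \right)} - \frac{1}{1173559} = - 445 \left(-21 - 445\right) - \frac{1}{1173559} = \left(-445\right) \left(-466\right) - \frac{1}{1173559} = 207370 - \frac{1}{1173559} = \frac{243360929829}{1173559}$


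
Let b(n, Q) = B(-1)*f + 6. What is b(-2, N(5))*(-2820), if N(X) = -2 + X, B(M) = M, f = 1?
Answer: -14100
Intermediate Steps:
b(n, Q) = 5 (b(n, Q) = -1*1 + 6 = -1 + 6 = 5)
b(-2, N(5))*(-2820) = 5*(-2820) = -14100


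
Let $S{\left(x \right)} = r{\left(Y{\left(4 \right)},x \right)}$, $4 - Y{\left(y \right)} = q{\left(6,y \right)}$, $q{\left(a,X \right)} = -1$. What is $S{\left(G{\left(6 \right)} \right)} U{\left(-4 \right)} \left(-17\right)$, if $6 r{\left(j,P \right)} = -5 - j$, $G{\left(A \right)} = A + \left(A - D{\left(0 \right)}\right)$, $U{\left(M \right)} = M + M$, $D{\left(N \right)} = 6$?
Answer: $- \frac{680}{3} \approx -226.67$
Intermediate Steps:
$Y{\left(y \right)} = 5$ ($Y{\left(y \right)} = 4 - -1 = 4 + 1 = 5$)
$U{\left(M \right)} = 2 M$
$G{\left(A \right)} = -6 + 2 A$ ($G{\left(A \right)} = A + \left(A - 6\right) = A + \left(-6 + A\right) = -6 + 2 A$)
$r{\left(j,P \right)} = - \frac{5}{6} - \frac{j}{6}$ ($r{\left(j,P \right)} = \frac{-5 - j}{6} = - \frac{5}{6} - \frac{j}{6}$)
$S{\left(x \right)} = - \frac{5}{3}$ ($S{\left(x \right)} = - \frac{5}{6} - \frac{5}{6} = - \frac{5}{3}$)
$S{\left(G{\left(6 \right)} \right)} U{\left(-4 \right)} \left(-17\right) = - \frac{5 \cdot 2 \left(-4\right)}{3} \left(-17\right) = \left(- \frac{5}{3}\right) \left(-8\right) \left(-17\right) = \frac{40}{3} \left(-17\right) = - \frac{680}{3}$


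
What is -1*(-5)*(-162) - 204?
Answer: -1014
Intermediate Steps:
-1*(-5)*(-162) - 204 = 5*(-162) - 204 = -810 - 204 = -1014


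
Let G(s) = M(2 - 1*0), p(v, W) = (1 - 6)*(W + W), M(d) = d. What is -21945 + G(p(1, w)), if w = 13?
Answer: -21943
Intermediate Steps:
p(v, W) = -10*W
G(s) = 2 (G(s) = 2 - 1*0 = 2 + 0 = 2)
-21945 + G(p(1, w)) = -21945 + 2 = -21943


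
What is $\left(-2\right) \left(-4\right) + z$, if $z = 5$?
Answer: $13$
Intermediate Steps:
$\left(-2\right) \left(-4\right) + z = \left(-2\right) \left(-4\right) + 5 = 8 + 5 = 13$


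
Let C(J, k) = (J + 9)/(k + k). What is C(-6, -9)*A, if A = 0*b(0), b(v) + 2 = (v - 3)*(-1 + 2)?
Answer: 0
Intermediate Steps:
b(v) = -5 + v (b(v) = -2 + (v - 3)*(-1 + 2) = -2 + (-3 + v)*1 = -2 + (-3 + v) = -5 + v)
C(J, k) = (9 + J)/(2*k) (C(J, k) = (9 + J)/((2*k)) = (9 + J)*(1/(2*k)) = (9 + J)/(2*k))
A = 0 (A = 0*(-5 + 0) = 0*(-5) = 0)
C(-6, -9)*A = ((1/2)*(9 - 6)/(-9))*0 = ((1/2)*(-1/9)*3)*0 = -1/6*0 = 0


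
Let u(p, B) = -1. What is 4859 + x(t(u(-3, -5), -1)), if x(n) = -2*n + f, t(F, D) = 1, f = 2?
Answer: 4859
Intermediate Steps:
x(n) = 2 - 2*n (x(n) = -2*n + 2 = 2 - 2*n)
4859 + x(t(u(-3, -5), -1)) = 4859 + (2 - 2*1) = 4859 + (2 - 2) = 4859 + 0 = 4859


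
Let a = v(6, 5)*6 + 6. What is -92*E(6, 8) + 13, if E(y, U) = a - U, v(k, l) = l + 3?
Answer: -4219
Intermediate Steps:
v(k, l) = 3 + l
a = 54 (a = (3 + 5)*6 + 6 = 8*6 + 6 = 48 + 6 = 54)
E(y, U) = 54 - U
-92*E(6, 8) + 13 = -92*(54 - 1*8) + 13 = -92*(54 - 8) + 13 = -92*46 + 13 = -4232 + 13 = -4219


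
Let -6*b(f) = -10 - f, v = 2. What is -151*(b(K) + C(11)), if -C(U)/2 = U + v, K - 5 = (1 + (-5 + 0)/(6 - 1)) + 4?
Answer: 20687/6 ≈ 3447.8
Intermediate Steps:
K = 9 (K = 5 + ((1 + (-5 + 0)/(6 - 1)) + 4) = 5 + ((1 - 5/5) + 4) = 5 + ((1 - 5*1/5) + 4) = 5 + ((1 - 1) + 4) = 5 + (0 + 4) = 5 + 4 = 9)
C(U) = -4 - 2*U (C(U) = -2*(U + 2) = -2*(2 + U) = -4 - 2*U)
b(f) = 5/3 + f/6 (b(f) = -(-10 - f)/6 = 5/3 + f/6)
-151*(b(K) + C(11)) = -151*((5/3 + (1/6)*9) + (-4 - 2*11)) = -151*((5/3 + 3/2) + (-4 - 22)) = -151*(19/6 - 26) = -151*(-137/6) = 20687/6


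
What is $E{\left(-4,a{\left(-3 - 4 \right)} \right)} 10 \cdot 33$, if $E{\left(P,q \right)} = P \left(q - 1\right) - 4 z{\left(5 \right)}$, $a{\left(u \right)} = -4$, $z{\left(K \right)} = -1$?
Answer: $7920$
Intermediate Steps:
$E{\left(P,q \right)} = 4 + P \left(-1 + q\right)$ ($E{\left(P,q \right)} = P \left(q - 1\right) - -4 = P \left(-1 + q\right) + 4 = 4 + P \left(-1 + q\right)$)
$E{\left(-4,a{\left(-3 - 4 \right)} \right)} 10 \cdot 33 = \left(4 - -4 - -16\right) 10 \cdot 33 = \left(4 + 4 + 16\right) 10 \cdot 33 = 24 \cdot 10 \cdot 33 = 240 \cdot 33 = 7920$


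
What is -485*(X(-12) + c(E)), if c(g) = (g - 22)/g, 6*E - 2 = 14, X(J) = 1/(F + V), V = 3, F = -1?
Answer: 13095/4 ≈ 3273.8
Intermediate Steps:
X(J) = 1/2 (X(J) = 1/(-1 + 3) = 1/2)
E = 8/3 (E = 1/3 + (1/6)*14 = 1/3 + 7/3 = 8/3 ≈ 2.6667)
c(g) = (-22 + g)/g
-485*(X(-12) + c(E)) = -485*(1/2 + (-22 + 8/3)/(8/3)) = -485*(1/2 + (3/8)*(-58/3)) = -485*(1/2 - 29/4) = -485*(-27/4) = 13095/4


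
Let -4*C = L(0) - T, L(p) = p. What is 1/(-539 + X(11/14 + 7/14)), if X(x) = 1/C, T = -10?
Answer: -5/2697 ≈ -0.0018539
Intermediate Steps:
C = -5/2 (C = -(0 - 1*(-10))/4 = -(0 + 10)/4 = -¼*10 = -5/2 ≈ -2.5000)
X(x) = -⅖ (X(x) = 1/(-5/2) = -⅖)
1/(-539 + X(11/14 + 7/14)) = 1/(-539 - ⅖) = 1/(-2697/5) = -5/2697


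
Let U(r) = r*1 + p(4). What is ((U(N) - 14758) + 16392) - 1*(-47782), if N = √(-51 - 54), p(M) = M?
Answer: 49420 + I*√105 ≈ 49420.0 + 10.247*I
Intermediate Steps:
N = I*√105 (N = √(-105) = I*√105 ≈ 10.247*I)
U(r) = 4 + r (U(r) = r*1 + 4 = r + 4 = 4 + r)
((U(N) - 14758) + 16392) - 1*(-47782) = (((4 + I*√105) - 14758) + 16392) - 1*(-47782) = ((-14754 + I*√105) + 16392) + 47782 = (1638 + I*√105) + 47782 = 49420 + I*√105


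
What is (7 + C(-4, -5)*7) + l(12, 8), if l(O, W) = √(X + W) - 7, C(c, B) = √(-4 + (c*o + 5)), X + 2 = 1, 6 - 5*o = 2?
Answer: √7 + 7*I*√55/5 ≈ 2.6458 + 10.383*I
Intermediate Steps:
o = ⅘ (o = 6/5 - ⅕*2 = 6/5 - ⅖ = ⅘ ≈ 0.80000)
X = -1 (X = -2 + 1 = -1)
C(c, B) = √(1 + 4*c/5) (C(c, B) = √(-4 + (c*(⅘) + 5)) = √(-4 + (4*c/5 + 5)) = √(-4 + (5 + 4*c/5)) = √(1 + 4*c/5))
l(O, W) = -7 + √(-1 + W) (l(O, W) = √(-1 + W) - 7 = -7 + √(-1 + W))
(7 + C(-4, -5)*7) + l(12, 8) = (7 + (√(25 + 20*(-4))/5)*7) + (-7 + √(-1 + 8)) = (7 + (√(25 - 80)/5)*7) + (-7 + √7) = (7 + (√(-55)/5)*7) + (-7 + √7) = (7 + ((I*√55)/5)*7) + (-7 + √7) = (7 + (I*√55/5)*7) + (-7 + √7) = (7 + 7*I*√55/5) + (-7 + √7) = √7 + 7*I*√55/5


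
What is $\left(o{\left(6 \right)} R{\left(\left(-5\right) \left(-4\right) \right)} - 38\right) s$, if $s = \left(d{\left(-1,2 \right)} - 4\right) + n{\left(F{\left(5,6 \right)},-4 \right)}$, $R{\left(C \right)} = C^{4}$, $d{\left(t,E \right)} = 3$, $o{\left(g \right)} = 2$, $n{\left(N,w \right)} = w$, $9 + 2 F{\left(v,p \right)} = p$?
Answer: $-1599810$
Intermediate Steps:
$F{\left(v,p \right)} = - \frac{9}{2} + \frac{p}{2}$
$s = -5$ ($s = \left(3 - 4\right) - 4 = -1 - 4 = -5$)
$\left(o{\left(6 \right)} R{\left(\left(-5\right) \left(-4\right) \right)} - 38\right) s = \left(2 \left(\left(-5\right) \left(-4\right)\right)^{4} - 38\right) \left(-5\right) = \left(2 \cdot 20^{4} - 38\right) \left(-5\right) = \left(2 \cdot 160000 - 38\right) \left(-5\right) = \left(320000 - 38\right) \left(-5\right) = 319962 \left(-5\right) = -1599810$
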